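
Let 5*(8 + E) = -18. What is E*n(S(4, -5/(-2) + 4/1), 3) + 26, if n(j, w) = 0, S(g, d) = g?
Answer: 26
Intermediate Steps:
E = -58/5 (E = -8 + (⅕)*(-18) = -8 - 18/5 = -58/5 ≈ -11.600)
E*n(S(4, -5/(-2) + 4/1), 3) + 26 = -58/5*0 + 26 = 0 + 26 = 26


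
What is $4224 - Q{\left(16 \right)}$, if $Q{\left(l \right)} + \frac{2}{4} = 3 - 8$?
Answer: $\frac{8459}{2} \approx 4229.5$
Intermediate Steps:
$Q{\left(l \right)} = - \frac{11}{2}$ ($Q{\left(l \right)} = - \frac{1}{2} + \left(3 - 8\right) = - \frac{1}{2} - 5 = - \frac{11}{2}$)
$4224 - Q{\left(16 \right)} = 4224 - - \frac{11}{2} = 4224 + \frac{11}{2} = \frac{8459}{2}$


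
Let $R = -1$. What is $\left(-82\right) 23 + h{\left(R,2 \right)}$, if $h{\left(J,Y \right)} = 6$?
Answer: $-1880$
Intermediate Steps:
$\left(-82\right) 23 + h{\left(R,2 \right)} = \left(-82\right) 23 + 6 = -1886 + 6 = -1880$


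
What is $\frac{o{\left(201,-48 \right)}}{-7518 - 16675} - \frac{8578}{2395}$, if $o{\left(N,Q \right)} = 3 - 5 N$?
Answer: $- \frac{205127764}{57942235} \approx -3.5402$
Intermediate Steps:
$\frac{o{\left(201,-48 \right)}}{-7518 - 16675} - \frac{8578}{2395} = \frac{3 - 1005}{-7518 - 16675} - \frac{8578}{2395} = - \frac{1002}{-24193} - \frac{8578}{2395} = \left(-1002\right) \left(- \frac{1}{24193}\right) - \frac{8578}{2395} = \frac{1002}{24193} - \frac{8578}{2395} = - \frac{205127764}{57942235}$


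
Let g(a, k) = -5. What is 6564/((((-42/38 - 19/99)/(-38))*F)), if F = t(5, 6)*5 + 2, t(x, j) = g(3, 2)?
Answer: -58647699/7015 ≈ -8360.3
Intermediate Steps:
t(x, j) = -5
F = -23 (F = -5*5 + 2 = -25 + 2 = -23)
6564/((((-42/38 - 19/99)/(-38))*F)) = 6564/((((-42/38 - 19/99)/(-38))*(-23))) = 6564/((((-42*1/38 - 19*1/99)*(-1/38))*(-23))) = 6564/((((-21/19 - 19/99)*(-1/38))*(-23))) = 6564/((-2440/1881*(-1/38)*(-23))) = 6564/(((1220/35739)*(-23))) = 6564/(-28060/35739) = 6564*(-35739/28060) = -58647699/7015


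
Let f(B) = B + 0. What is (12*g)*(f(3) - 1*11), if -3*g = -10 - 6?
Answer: -512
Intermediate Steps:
f(B) = B
g = 16/3 (g = -(-10 - 6)/3 = -⅓*(-16) = 16/3 ≈ 5.3333)
(12*g)*(f(3) - 1*11) = (12*(16/3))*(3 - 1*11) = 64*(3 - 11) = 64*(-8) = -512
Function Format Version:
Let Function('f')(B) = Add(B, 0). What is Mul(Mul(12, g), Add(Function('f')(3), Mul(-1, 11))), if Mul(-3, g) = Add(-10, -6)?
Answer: -512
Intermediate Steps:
Function('f')(B) = B
g = Rational(16, 3) (g = Mul(Rational(-1, 3), Add(-10, -6)) = Mul(Rational(-1, 3), -16) = Rational(16, 3) ≈ 5.3333)
Mul(Mul(12, g), Add(Function('f')(3), Mul(-1, 11))) = Mul(Mul(12, Rational(16, 3)), Add(3, Mul(-1, 11))) = Mul(64, Add(3, -11)) = Mul(64, -8) = -512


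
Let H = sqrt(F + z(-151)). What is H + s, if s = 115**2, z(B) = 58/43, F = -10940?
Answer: 13225 + I*sqrt(20225566)/43 ≈ 13225.0 + 104.59*I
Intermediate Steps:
z(B) = 58/43 (z(B) = 58*(1/43) = 58/43)
s = 13225
H = I*sqrt(20225566)/43 (H = sqrt(-10940 + 58/43) = sqrt(-470362/43) = I*sqrt(20225566)/43 ≈ 104.59*I)
H + s = I*sqrt(20225566)/43 + 13225 = 13225 + I*sqrt(20225566)/43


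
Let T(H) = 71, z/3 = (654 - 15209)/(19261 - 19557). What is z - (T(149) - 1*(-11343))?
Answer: -3334879/296 ≈ -11266.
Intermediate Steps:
z = 43665/296 (z = 3*((654 - 15209)/(19261 - 19557)) = 3*(-14555/(-296)) = 3*(-14555*(-1/296)) = 3*(14555/296) = 43665/296 ≈ 147.52)
z - (T(149) - 1*(-11343)) = 43665/296 - (71 - 1*(-11343)) = 43665/296 - (71 + 11343) = 43665/296 - 1*11414 = 43665/296 - 11414 = -3334879/296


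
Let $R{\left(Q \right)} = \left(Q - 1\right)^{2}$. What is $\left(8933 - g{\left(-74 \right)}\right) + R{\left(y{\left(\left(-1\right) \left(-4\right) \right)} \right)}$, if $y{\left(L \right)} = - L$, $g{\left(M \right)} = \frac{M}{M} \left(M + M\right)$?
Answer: $9106$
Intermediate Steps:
$g{\left(M \right)} = 2 M$ ($g{\left(M \right)} = 1 \cdot 2 M = 2 M$)
$R{\left(Q \right)} = \left(-1 + Q\right)^{2}$
$\left(8933 - g{\left(-74 \right)}\right) + R{\left(y{\left(\left(-1\right) \left(-4\right) \right)} \right)} = \left(8933 - 2 \left(-74\right)\right) + \left(-1 - \left(-1\right) \left(-4\right)\right)^{2} = \left(8933 - -148\right) + \left(-1 - 4\right)^{2} = \left(8933 + 148\right) + \left(-1 - 4\right)^{2} = 9081 + \left(-5\right)^{2} = 9081 + 25 = 9106$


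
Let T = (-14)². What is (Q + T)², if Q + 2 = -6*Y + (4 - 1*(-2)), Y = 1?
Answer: 37636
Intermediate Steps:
T = 196
Q = -2 (Q = -2 + (-6*1 + (4 - 1*(-2))) = -2 + (-6 + (4 + 2)) = -2 + (-6 + 6) = -2 + 0 = -2)
(Q + T)² = (-2 + 196)² = 194² = 37636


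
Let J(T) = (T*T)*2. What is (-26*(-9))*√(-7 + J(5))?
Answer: 234*√43 ≈ 1534.4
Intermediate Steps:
J(T) = 2*T² (J(T) = T²*2 = 2*T²)
(-26*(-9))*√(-7 + J(5)) = (-26*(-9))*√(-7 + 2*5²) = 234*√(-7 + 2*25) = 234*√(-7 + 50) = 234*√43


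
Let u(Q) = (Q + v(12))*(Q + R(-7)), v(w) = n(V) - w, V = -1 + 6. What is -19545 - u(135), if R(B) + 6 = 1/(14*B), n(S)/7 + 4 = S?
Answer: -1779370/49 ≈ -36314.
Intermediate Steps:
V = 5
n(S) = -28 + 7*S
R(B) = -6 + 1/(14*B)
v(w) = 7 - w (v(w) = (-28 + 7*5) - w = (-28 + 35) - w = 7 - w)
u(Q) = (-5 + Q)*(-589/98 + Q) (u(Q) = (Q + (7 - 1*12))*(Q + (-6 + (1/14)/(-7))) = (Q + (7 - 12))*(Q + (-6 + (1/14)*(-⅐))) = (Q - 5)*(Q + (-6 - 1/98)) = (-5 + Q)*(Q - 589/98) = (-5 + Q)*(-589/98 + Q))
-19545 - u(135) = -19545 - (2945/98 + 135² - 1079/98*135) = -19545 - (2945/98 + 18225 - 145665/98) = -19545 - 1*821665/49 = -19545 - 821665/49 = -1779370/49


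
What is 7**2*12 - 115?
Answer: 473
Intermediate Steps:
7**2*12 - 115 = 49*12 - 115 = 588 - 115 = 473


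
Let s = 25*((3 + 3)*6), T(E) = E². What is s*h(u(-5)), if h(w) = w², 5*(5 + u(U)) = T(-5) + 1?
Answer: 36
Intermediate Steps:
u(U) = ⅕ (u(U) = -5 + ((-5)² + 1)/5 = -5 + (25 + 1)/5 = -5 + (⅕)*26 = -5 + 26/5 = ⅕)
s = 900 (s = 25*(6*6) = 25*36 = 900)
s*h(u(-5)) = 900*(⅕)² = 900*(1/25) = 36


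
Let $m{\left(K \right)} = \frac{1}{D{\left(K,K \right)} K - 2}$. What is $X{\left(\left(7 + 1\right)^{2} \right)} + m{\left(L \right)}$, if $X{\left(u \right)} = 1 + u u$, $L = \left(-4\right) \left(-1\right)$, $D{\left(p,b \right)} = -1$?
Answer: $\frac{24581}{6} \approx 4096.8$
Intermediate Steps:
$L = 4$
$m{\left(K \right)} = \frac{1}{-2 - K}$ ($m{\left(K \right)} = \frac{1}{- K - 2} = \frac{1}{-2 - K}$)
$X{\left(u \right)} = 1 + u^{2}$
$X{\left(\left(7 + 1\right)^{2} \right)} + m{\left(L \right)} = \left(1 + \left(\left(7 + 1\right)^{2}\right)^{2}\right) + \frac{1}{-2 - 4} = \left(1 + \left(8^{2}\right)^{2}\right) + \frac{1}{-2 - 4} = \left(1 + 64^{2}\right) + \frac{1}{-6} = \left(1 + 4096\right) - \frac{1}{6} = 4097 - \frac{1}{6} = \frac{24581}{6}$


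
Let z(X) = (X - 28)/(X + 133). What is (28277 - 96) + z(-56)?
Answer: 309979/11 ≈ 28180.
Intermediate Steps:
z(X) = (-28 + X)/(133 + X)
(28277 - 96) + z(-56) = (28277 - 96) + (-28 - 56)/(133 - 56) = 28181 - 84/77 = 28181 + (1/77)*(-84) = 28181 - 12/11 = 309979/11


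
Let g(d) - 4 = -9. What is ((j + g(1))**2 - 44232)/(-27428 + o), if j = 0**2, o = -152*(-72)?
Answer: 44207/16484 ≈ 2.6818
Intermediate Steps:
o = 10944
g(d) = -5 (g(d) = 4 - 9 = -5)
j = 0
((j + g(1))**2 - 44232)/(-27428 + o) = ((0 - 5)**2 - 44232)/(-27428 + 10944) = ((-5)**2 - 44232)/(-16484) = (25 - 44232)*(-1/16484) = -44207*(-1/16484) = 44207/16484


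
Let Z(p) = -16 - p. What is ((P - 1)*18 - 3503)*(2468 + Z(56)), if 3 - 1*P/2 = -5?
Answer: -7746268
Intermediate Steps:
P = 16 (P = 6 - 2*(-5) = 6 + 10 = 16)
((P - 1)*18 - 3503)*(2468 + Z(56)) = ((16 - 1)*18 - 3503)*(2468 + (-16 - 1*56)) = (15*18 - 3503)*(2468 + (-16 - 56)) = (270 - 3503)*(2468 - 72) = -3233*2396 = -7746268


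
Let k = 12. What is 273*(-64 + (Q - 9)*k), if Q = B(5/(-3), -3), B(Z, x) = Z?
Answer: -52416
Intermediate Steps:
Q = -5/3 (Q = 5/(-3) = 5*(-1/3) = -5/3 ≈ -1.6667)
273*(-64 + (Q - 9)*k) = 273*(-64 + (-5/3 - 9)*12) = 273*(-64 - 32/3*12) = 273*(-64 - 128) = 273*(-192) = -52416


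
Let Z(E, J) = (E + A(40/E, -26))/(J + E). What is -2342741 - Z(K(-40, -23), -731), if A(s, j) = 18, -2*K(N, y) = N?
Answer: -1665688813/711 ≈ -2.3427e+6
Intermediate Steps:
K(N, y) = -N/2
Z(E, J) = (18 + E)/(E + J) (Z(E, J) = (E + 18)/(J + E) = (18 + E)/(E + J))
-2342741 - Z(K(-40, -23), -731) = -2342741 - (18 - ½*(-40))/(-½*(-40) - 731) = -2342741 - (18 + 20)/(20 - 731) = -2342741 - 38/(-711) = -2342741 - (-1)*38/711 = -2342741 - 1*(-38/711) = -2342741 + 38/711 = -1665688813/711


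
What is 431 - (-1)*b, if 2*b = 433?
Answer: 1295/2 ≈ 647.50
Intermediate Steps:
b = 433/2 (b = (1/2)*433 = 433/2 ≈ 216.50)
431 - (-1)*b = 431 - (-1)*433/2 = 431 - 1*(-433/2) = 431 + 433/2 = 1295/2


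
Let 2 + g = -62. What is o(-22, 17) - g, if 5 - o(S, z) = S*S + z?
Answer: -432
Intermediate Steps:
o(S, z) = 5 - z - S² (o(S, z) = 5 - (S*S + z) = 5 - (S² + z) = 5 - (z + S²) = 5 + (-z - S²) = 5 - z - S²)
g = -64 (g = -2 - 62 = -64)
o(-22, 17) - g = (5 - 1*17 - 1*(-22)²) - 1*(-64) = (5 - 17 - 1*484) + 64 = (5 - 17 - 484) + 64 = -496 + 64 = -432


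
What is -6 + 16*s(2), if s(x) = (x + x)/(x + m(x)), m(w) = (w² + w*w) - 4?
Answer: 14/3 ≈ 4.6667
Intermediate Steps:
m(w) = -4 + 2*w² (m(w) = (w² + w²) - 4 = 2*w² - 4 = -4 + 2*w²)
s(x) = 2*x/(-4 + x + 2*x²) (s(x) = (x + x)/(x + (-4 + 2*x²)) = (2*x)/(-4 + x + 2*x²) = 2*x/(-4 + x + 2*x²))
-6 + 16*s(2) = -6 + 16*(2*2/(-4 + 2 + 2*2²)) = -6 + 16*(2*2/(-4 + 2 + 2*4)) = -6 + 16*(2*2/(-4 + 2 + 8)) = -6 + 16*(2*2/6) = -6 + 16*(2*2*(⅙)) = -6 + 16*(⅔) = -6 + 32/3 = 14/3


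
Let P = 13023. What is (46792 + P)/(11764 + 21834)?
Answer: 59815/33598 ≈ 1.7803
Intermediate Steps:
(46792 + P)/(11764 + 21834) = (46792 + 13023)/(11764 + 21834) = 59815/33598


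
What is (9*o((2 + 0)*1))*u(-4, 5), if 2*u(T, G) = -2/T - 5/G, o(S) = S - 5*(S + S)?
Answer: 81/2 ≈ 40.500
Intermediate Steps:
o(S) = -9*S (o(S) = S - 10*S = -9*S)
u(T, G) = -1/T - 5/(2*G) (u(T, G) = (-2/T - 5/G)/2 = (-5/G - 2/T)/2 = -1/T - 5/(2*G))
(9*o((2 + 0)*1))*u(-4, 5) = (9*(-9*(2 + 0)))*(-1/(-4) - 5/2/5) = (9*(-18))*(-1*(-¼) - 5/2*⅕) = (9*(-9*2))*(¼ - ½) = (9*(-18))*(-¼) = -162*(-¼) = 81/2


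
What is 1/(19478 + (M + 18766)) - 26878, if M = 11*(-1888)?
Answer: -469719927/17476 ≈ -26878.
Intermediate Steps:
M = -20768
1/(19478 + (M + 18766)) - 26878 = 1/(19478 + (-20768 + 18766)) - 26878 = 1/(19478 - 2002) - 26878 = 1/17476 - 26878 = -469719927/17476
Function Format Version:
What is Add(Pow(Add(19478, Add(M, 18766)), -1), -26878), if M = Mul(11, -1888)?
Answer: Rational(-469719927, 17476) ≈ -26878.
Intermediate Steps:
M = -20768
Add(Pow(Add(19478, Add(M, 18766)), -1), -26878) = Add(Pow(Add(19478, Add(-20768, 18766)), -1), -26878) = Add(Pow(Add(19478, -2002), -1), -26878) = Add(Pow(17476, -1), -26878) = Add(Rational(1, 17476), -26878) = Rational(-469719927, 17476)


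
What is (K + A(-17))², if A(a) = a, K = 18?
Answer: 1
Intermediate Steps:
(K + A(-17))² = (18 - 17)² = 1² = 1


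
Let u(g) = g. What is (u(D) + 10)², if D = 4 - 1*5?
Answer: 81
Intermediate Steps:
D = -1 (D = 4 - 5 = -1)
(u(D) + 10)² = (-1 + 10)² = 9² = 81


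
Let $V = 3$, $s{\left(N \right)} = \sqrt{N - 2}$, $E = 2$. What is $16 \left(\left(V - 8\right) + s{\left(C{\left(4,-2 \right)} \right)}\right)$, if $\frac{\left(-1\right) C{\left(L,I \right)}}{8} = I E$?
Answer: $-80 + 16 \sqrt{30} \approx 7.6356$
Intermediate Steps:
$C{\left(L,I \right)} = - 16 I$ ($C{\left(L,I \right)} = - 8 I 2 = - 8 \cdot 2 I = - 16 I$)
$s{\left(N \right)} = \sqrt{-2 + N}$
$16 \left(\left(V - 8\right) + s{\left(C{\left(4,-2 \right)} \right)}\right) = 16 \left(\left(3 - 8\right) + \sqrt{-2 - -32}\right) = 16 \left(\left(3 - 8\right) + \sqrt{-2 + 32}\right) = 16 \left(-5 + \sqrt{30}\right) = -80 + 16 \sqrt{30}$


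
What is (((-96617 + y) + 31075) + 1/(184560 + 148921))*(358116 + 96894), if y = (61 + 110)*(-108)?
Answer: -12747441315483090/333481 ≈ -3.8225e+10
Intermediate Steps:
y = -18468 (y = 171*(-108) = -18468)
(((-96617 + y) + 31075) + 1/(184560 + 148921))*(358116 + 96894) = (((-96617 - 18468) + 31075) + 1/(184560 + 148921))*(358116 + 96894) = ((-115085 + 31075) + 1/333481)*455010 = (-84010 + 1/333481)*455010 = -28015738809/333481*455010 = -12747441315483090/333481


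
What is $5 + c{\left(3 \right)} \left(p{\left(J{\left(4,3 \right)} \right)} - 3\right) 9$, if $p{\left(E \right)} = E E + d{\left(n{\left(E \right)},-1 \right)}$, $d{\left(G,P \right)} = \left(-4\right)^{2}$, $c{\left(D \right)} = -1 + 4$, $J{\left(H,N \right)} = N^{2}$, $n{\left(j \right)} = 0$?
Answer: $2543$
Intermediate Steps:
$c{\left(D \right)} = 3$
$d{\left(G,P \right)} = 16$
$p{\left(E \right)} = 16 + E^{2}$ ($p{\left(E \right)} = E E + 16 = E^{2} + 16 = 16 + E^{2}$)
$5 + c{\left(3 \right)} \left(p{\left(J{\left(4,3 \right)} \right)} - 3\right) 9 = 5 + 3 \left(\left(16 + \left(3^{2}\right)^{2}\right) - 3\right) 9 = 5 + 3 \left(\left(16 + 9^{2}\right) - 3\right) 9 = 5 + 3 \left(\left(16 + 81\right) - 3\right) 9 = 5 + 3 \left(97 - 3\right) 9 = 5 + 3 \cdot 94 \cdot 9 = 5 + 282 \cdot 9 = 5 + 2538 = 2543$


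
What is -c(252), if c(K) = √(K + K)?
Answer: -6*√14 ≈ -22.450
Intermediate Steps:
c(K) = √2*√K (c(K) = √(2*K) = √2*√K)
-c(252) = -√2*√252 = -√2*6*√7 = -6*√14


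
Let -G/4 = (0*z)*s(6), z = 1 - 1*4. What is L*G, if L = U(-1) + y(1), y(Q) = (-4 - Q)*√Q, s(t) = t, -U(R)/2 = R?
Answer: 0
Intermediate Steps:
U(R) = -2*R
y(Q) = √Q*(-4 - Q)
z = -3 (z = 1 - 4 = -3)
G = 0 (G = -4*0*(-3)*6 = -0*6 = -4*0 = 0)
L = -3 (L = -2*(-1) + √1*(-4 - 1*1) = 2 + 1*(-4 - 1) = 2 + 1*(-5) = 2 - 5 = -3)
L*G = -3*0 = 0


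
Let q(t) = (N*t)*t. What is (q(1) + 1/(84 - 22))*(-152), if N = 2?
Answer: -9500/31 ≈ -306.45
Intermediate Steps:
q(t) = 2*t² (q(t) = (2*t)*t = 2*t²)
(q(1) + 1/(84 - 22))*(-152) = (2*1² + 1/(84 - 22))*(-152) = (2*1 + 1/62)*(-152) = (2 + 1/62)*(-152) = (125/62)*(-152) = -9500/31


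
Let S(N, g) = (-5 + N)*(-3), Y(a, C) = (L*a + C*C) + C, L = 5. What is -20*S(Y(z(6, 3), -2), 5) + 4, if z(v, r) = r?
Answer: 724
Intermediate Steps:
Y(a, C) = C + C**2 + 5*a (Y(a, C) = (5*a + C*C) + C = (5*a + C**2) + C = (C**2 + 5*a) + C = C + C**2 + 5*a)
S(N, g) = 15 - 3*N
-20*S(Y(z(6, 3), -2), 5) + 4 = -20*(15 - 3*(-2 + (-2)**2 + 5*3)) + 4 = -20*(15 - 3*(-2 + 4 + 15)) + 4 = -20*(15 - 3*17) + 4 = -20*(15 - 51) + 4 = -20*(-36) + 4 = 720 + 4 = 724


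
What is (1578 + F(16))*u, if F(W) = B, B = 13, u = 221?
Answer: 351611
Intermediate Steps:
F(W) = 13
(1578 + F(16))*u = (1578 + 13)*221 = 1591*221 = 351611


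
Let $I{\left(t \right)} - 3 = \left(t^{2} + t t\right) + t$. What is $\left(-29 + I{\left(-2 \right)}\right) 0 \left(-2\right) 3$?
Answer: $0$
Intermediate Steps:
$I{\left(t \right)} = 3 + t + 2 t^{2}$ ($I{\left(t \right)} = 3 + \left(\left(t^{2} + t t\right) + t\right) = 3 + \left(\left(t^{2} + t^{2}\right) + t\right) = 3 + \left(2 t^{2} + t\right) = 3 + \left(t + 2 t^{2}\right) = 3 + t + 2 t^{2}$)
$\left(-29 + I{\left(-2 \right)}\right) 0 \left(-2\right) 3 = \left(-29 + \left(3 - 2 + 2 \left(-2\right)^{2}\right)\right) 0 \left(-2\right) 3 = \left(-29 + \left(3 - 2 + 2 \cdot 4\right)\right) 0 \cdot 3 = \left(-29 + \left(3 - 2 + 8\right)\right) 0 = \left(-29 + 9\right) 0 = \left(-20\right) 0 = 0$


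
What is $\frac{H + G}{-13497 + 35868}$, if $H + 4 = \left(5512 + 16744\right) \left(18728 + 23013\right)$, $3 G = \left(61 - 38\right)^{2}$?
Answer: $\frac{2786963605}{67113} \approx 41526.0$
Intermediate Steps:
$G = \frac{529}{3}$ ($G = \frac{\left(61 - 38\right)^{2}}{3} = \frac{23^{2}}{3} = \frac{1}{3} \cdot 529 = \frac{529}{3} \approx 176.33$)
$H = 928987692$ ($H = -4 + \left(5512 + 16744\right) \left(18728 + 23013\right) = -4 + 22256 \cdot 41741 = -4 + 928987696 = 928987692$)
$\frac{H + G}{-13497 + 35868} = \frac{928987692 + \frac{529}{3}}{-13497 + 35868} = \frac{2786963605}{3 \cdot 22371} = \frac{2786963605}{3} \cdot \frac{1}{22371} = \frac{2786963605}{67113}$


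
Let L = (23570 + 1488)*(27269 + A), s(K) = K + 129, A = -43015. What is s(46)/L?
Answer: -175/394563268 ≈ -4.4353e-7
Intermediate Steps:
s(K) = 129 + K
L = -394563268 (L = (23570 + 1488)*(27269 - 43015) = 25058*(-15746) = -394563268)
s(46)/L = (129 + 46)/(-394563268) = 175*(-1/394563268) = -175/394563268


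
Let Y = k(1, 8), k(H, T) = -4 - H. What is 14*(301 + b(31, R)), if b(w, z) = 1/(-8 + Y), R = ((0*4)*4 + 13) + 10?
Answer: 54768/13 ≈ 4212.9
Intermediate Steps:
Y = -5 (Y = -4 - 1*1 = -4 - 1 = -5)
R = 23 (R = (0*4 + 13) + 10 = (0 + 13) + 10 = 13 + 10 = 23)
b(w, z) = -1/13 (b(w, z) = 1/(-8 - 5) = 1/(-13) = -1/13)
14*(301 + b(31, R)) = 14*(301 - 1/13) = 14*(3912/13) = 54768/13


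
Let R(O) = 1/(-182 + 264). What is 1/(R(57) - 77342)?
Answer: -82/6342043 ≈ -1.2930e-5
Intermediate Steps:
R(O) = 1/82
1/(R(57) - 77342) = 1/(1/82 - 77342) = 1/(-6342043/82) = -82/6342043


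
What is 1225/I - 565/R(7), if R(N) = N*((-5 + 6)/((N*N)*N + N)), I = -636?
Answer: -17968225/636 ≈ -28252.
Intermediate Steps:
R(N) = N/(N + N**3) (R(N) = N*(1/(N**2*N + N)) = N*(1/(N**3 + N)) = N*(1/(N + N**3)) = N/(N + N**3))
1225/I - 565/R(7) = 1225/(-636) - 565/(1/(1 + 7**2)) = 1225*(-1/636) - 565/(1/(1 + 49)) = -1225/636 - 565/(1/50) = -1225/636 - 565/1/50 = -1225/636 - 565*50 = -1225/636 - 28250 = -17968225/636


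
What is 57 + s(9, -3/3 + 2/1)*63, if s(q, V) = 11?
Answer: 750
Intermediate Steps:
57 + s(9, -3/3 + 2/1)*63 = 57 + 11*63 = 57 + 693 = 750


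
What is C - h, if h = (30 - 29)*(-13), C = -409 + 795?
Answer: 399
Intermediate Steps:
C = 386
h = -13 (h = 1*(-13) = -13)
C - h = 386 - 1*(-13) = 386 + 13 = 399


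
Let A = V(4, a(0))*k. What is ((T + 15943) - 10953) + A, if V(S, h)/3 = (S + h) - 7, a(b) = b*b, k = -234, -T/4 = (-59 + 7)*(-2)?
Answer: 6680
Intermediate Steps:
T = -416 (T = -4*(-59 + 7)*(-2) = -(-208)*(-2) = -4*104 = -416)
a(b) = b²
V(S, h) = -21 + 3*S + 3*h (V(S, h) = 3*((S + h) - 7) = 3*(-7 + S + h) = -21 + 3*S + 3*h)
A = 2106 (A = (-21 + 3*4 + 3*0²)*(-234) = (-21 + 12 + 3*0)*(-234) = (-21 + 12 + 0)*(-234) = -9*(-234) = 2106)
((T + 15943) - 10953) + A = ((-416 + 15943) - 10953) + 2106 = (15527 - 10953) + 2106 = 4574 + 2106 = 6680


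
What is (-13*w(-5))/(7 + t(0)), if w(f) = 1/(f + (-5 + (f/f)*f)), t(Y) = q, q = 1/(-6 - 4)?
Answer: 26/207 ≈ 0.12560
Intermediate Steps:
q = -1/10 (q = 1/(-10) = -1/10 ≈ -0.10000)
t(Y) = -1/10
w(f) = 1/(-5 + 2*f) (w(f) = 1/(f + (-5 + 1*f)) = 1/(f + (-5 + f)) = 1/(-5 + 2*f))
(-13*w(-5))/(7 + t(0)) = (-13/(-5 + 2*(-5)))/(7 - 1/10) = (-13/(-5 - 10))/(69/10) = -13/(-15)*(10/69) = -13*(-1/15)*(10/69) = (13/15)*(10/69) = 26/207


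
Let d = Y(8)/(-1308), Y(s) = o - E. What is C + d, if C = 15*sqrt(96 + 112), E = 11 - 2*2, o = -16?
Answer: 23/1308 + 60*sqrt(13) ≈ 216.35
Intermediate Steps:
E = 7 (E = 11 - 1*4 = 11 - 4 = 7)
C = 60*sqrt(13) (C = 15*sqrt(208) = 15*(4*sqrt(13)) = 60*sqrt(13) ≈ 216.33)
Y(s) = -23 (Y(s) = -16 - 1*7 = -16 - 7 = -23)
d = 23/1308 (d = -23/(-1308) = -23*(-1/1308) = 23/1308 ≈ 0.017584)
C + d = 60*sqrt(13) + 23/1308 = 23/1308 + 60*sqrt(13)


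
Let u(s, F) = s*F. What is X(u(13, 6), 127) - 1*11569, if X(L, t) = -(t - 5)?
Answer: -11691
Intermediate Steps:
u(s, F) = F*s
X(L, t) = 5 - t (X(L, t) = -(-5 + t) = 5 - t)
X(u(13, 6), 127) - 1*11569 = (5 - 1*127) - 1*11569 = (5 - 127) - 11569 = -122 - 11569 = -11691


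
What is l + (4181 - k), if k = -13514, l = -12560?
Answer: 5135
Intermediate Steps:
l + (4181 - k) = -12560 + (4181 - 1*(-13514)) = -12560 + (4181 + 13514) = -12560 + 17695 = 5135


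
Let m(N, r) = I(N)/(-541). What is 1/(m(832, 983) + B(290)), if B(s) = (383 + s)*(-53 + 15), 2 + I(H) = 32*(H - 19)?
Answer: -541/13861548 ≈ -3.9029e-5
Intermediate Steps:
I(H) = -610 + 32*H (I(H) = -2 + 32*(H - 19) = -2 + 32*(-19 + H) = -2 + (-608 + 32*H) = -610 + 32*H)
B(s) = -14554 - 38*s (B(s) = (383 + s)*(-38) = -14554 - 38*s)
m(N, r) = 610/541 - 32*N/541 (m(N, r) = (-610 + 32*N)/(-541) = (-610 + 32*N)*(-1/541) = 610/541 - 32*N/541)
1/(m(832, 983) + B(290)) = 1/((610/541 - 32/541*832) + (-14554 - 38*290)) = 1/((610/541 - 26624/541) + (-14554 - 11020)) = 1/(-26014/541 - 25574) = 1/(-13861548/541) = -541/13861548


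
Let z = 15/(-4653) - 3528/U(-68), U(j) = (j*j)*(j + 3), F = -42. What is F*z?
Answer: -3472987/9711845 ≈ -0.35760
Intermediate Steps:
U(j) = j²*(3 + j)
z = 496141/58271070 (z = 15/(-4653) - 3528*1/(4624*(3 - 68)) = 15*(-1/4653) - 3528/(4624*(-65)) = -5/1551 - 3528/(-300560) = -5/1551 - 3528*(-1/300560) = -5/1551 + 441/37570 = 496141/58271070 ≈ 0.0085144)
F*z = -42*496141/58271070 = -3472987/9711845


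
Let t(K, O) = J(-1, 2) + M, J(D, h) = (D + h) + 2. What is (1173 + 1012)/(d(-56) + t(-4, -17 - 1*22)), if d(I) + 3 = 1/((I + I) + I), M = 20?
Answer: 367080/3359 ≈ 109.28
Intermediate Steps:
J(D, h) = 2 + D + h
t(K, O) = 23 (t(K, O) = (2 - 1 + 2) + 20 = 3 + 20 = 23)
d(I) = -3 + 1/(3*I) (d(I) = -3 + 1/((I + I) + I) = -3 + 1/(2*I + I) = -3 + 1/(3*I))
(1173 + 1012)/(d(-56) + t(-4, -17 - 1*22)) = (1173 + 1012)/((-3 + (1/3)/(-56)) + 23) = 2185/((-3 + (1/3)*(-1/56)) + 23) = 2185/((-3 - 1/168) + 23) = 2185/(-505/168 + 23) = 2185/(3359/168) = 2185*(168/3359) = 367080/3359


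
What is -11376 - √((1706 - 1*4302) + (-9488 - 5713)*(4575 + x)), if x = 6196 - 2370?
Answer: -11376 - I*√127706197 ≈ -11376.0 - 11301.0*I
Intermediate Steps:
x = 3826
-11376 - √((1706 - 1*4302) + (-9488 - 5713)*(4575 + x)) = -11376 - √((1706 - 1*4302) + (-9488 - 5713)*(4575 + 3826)) = -11376 - √((1706 - 4302) - 15201*8401) = -11376 - √(-2596 - 127703601) = -11376 - √(-127706197) = -11376 - I*√127706197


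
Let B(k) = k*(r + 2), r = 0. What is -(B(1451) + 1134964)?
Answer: -1137866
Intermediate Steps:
B(k) = 2*k (B(k) = k*(0 + 2) = k*2 = 2*k)
-(B(1451) + 1134964) = -(2*1451 + 1134964) = -(2902 + 1134964) = -1*1137866 = -1137866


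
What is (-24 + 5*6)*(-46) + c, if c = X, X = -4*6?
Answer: -300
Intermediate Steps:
X = -24
c = -24
(-24 + 5*6)*(-46) + c = (-24 + 5*6)*(-46) - 24 = (-24 + 30)*(-46) - 24 = 6*(-46) - 24 = -276 - 24 = -300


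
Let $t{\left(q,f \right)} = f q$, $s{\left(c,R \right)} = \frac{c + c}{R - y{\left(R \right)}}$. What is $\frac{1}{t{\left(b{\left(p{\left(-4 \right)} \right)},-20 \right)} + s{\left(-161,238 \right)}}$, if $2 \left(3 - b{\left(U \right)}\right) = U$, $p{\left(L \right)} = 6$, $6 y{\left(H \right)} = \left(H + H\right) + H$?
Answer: $- \frac{17}{46} \approx -0.36957$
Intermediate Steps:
$y{\left(H \right)} = \frac{H}{2}$ ($y{\left(H \right)} = \frac{\left(H + H\right) + H}{6} = \frac{2 H + H}{6} = \frac{3 H}{6} = \frac{H}{2}$)
$b{\left(U \right)} = 3 - \frac{U}{2}$
$s{\left(c,R \right)} = \frac{4 c}{R}$ ($s{\left(c,R \right)} = \frac{c + c}{R - \frac{R}{2}} = \frac{2 c}{R - \frac{R}{2}} = \frac{2 c}{\frac{1}{2} R} = 2 c \frac{2}{R} = \frac{4 c}{R}$)
$\frac{1}{t{\left(b{\left(p{\left(-4 \right)} \right)},-20 \right)} + s{\left(-161,238 \right)}} = \frac{1}{- 20 \left(3 - 3\right) + 4 \left(-161\right) \frac{1}{238}} = \frac{1}{\left(-20\right) 0 - \frac{46}{17}} = \frac{1}{0 - \frac{46}{17}} = \frac{1}{- \frac{46}{17}} = - \frac{17}{46}$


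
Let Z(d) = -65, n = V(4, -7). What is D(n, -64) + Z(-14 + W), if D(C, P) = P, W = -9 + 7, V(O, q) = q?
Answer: -129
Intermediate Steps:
n = -7
W = -2
D(n, -64) + Z(-14 + W) = -64 - 65 = -129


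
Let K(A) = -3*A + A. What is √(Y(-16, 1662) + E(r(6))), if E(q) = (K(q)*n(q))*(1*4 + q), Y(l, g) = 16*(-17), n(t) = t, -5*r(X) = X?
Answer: 8*I*√2735/25 ≈ 16.735*I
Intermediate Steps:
r(X) = -X/5
K(A) = -2*A
Y(l, g) = -272
E(q) = -2*q²*(4 + q) (E(q) = ((-2*q)*q)*(1*4 + q) = (-2*q²)*(4 + q) = -2*q²*(4 + q))
√(Y(-16, 1662) + E(r(6))) = √(-272 + 2*(-⅕*6)²*(-4 - (-1)*6/5)) = √(-272 + 2*(-6/5)²*(-4 - 1*(-6/5))) = √(-272 + 2*(36/25)*(-4 + 6/5)) = √(-272 + 2*(36/25)*(-14/5)) = √(-272 - 1008/125) = √(-35008/125) = 8*I*√2735/25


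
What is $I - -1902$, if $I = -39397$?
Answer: $-37495$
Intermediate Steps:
$I - -1902 = -39397 - -1902 = -39397 + \left(-5535 + 7437\right) = -39397 + 1902 = -37495$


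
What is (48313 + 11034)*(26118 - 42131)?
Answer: -950323511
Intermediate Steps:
(48313 + 11034)*(26118 - 42131) = 59347*(-16013) = -950323511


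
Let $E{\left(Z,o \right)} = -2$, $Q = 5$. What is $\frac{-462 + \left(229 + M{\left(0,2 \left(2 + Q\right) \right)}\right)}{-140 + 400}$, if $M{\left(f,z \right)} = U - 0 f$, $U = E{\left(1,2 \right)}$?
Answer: $- \frac{47}{52} \approx -0.90385$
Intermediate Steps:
$U = -2$
$M{\left(f,z \right)} = -2$ ($M{\left(f,z \right)} = -2 - 0 f = -2 - 0 = -2 + 0 = -2$)
$\frac{-462 + \left(229 + M{\left(0,2 \left(2 + Q\right) \right)}\right)}{-140 + 400} = \frac{-462 + \left(229 - 2\right)}{-140 + 400} = \frac{-462 + 227}{260} = \left(-235\right) \frac{1}{260} = - \frac{47}{52}$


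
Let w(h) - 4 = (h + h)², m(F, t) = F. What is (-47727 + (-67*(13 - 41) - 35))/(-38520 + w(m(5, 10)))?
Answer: 22943/19208 ≈ 1.1945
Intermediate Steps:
w(h) = 4 + 4*h² (w(h) = 4 + (h + h)² = 4 + (2*h)² = 4 + 4*h²)
(-47727 + (-67*(13 - 41) - 35))/(-38520 + w(m(5, 10))) = (-47727 + (-67*(13 - 41) - 35))/(-38520 + (4 + 4*5²)) = (-47727 + (-67*(-28) - 35))/(-38520 + (4 + 4*25)) = (-47727 + (1876 - 35))/(-38520 + (4 + 100)) = (-47727 + 1841)/(-38520 + 104) = -45886/(-38416) = -45886*(-1/38416) = 22943/19208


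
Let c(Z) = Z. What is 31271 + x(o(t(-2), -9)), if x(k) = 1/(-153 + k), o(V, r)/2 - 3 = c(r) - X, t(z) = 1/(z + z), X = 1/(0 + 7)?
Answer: 36180540/1157 ≈ 31271.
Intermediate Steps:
X = 1/7 ≈ 0.14286
t(z) = 1/(2*z)
o(V, r) = 40/7 + 2*r (o(V, r) = 6 + 2*(r - 1*1/7) = 6 + 2*(r - 1/7) = 6 + 2*(-1/7 + r) = 6 + (-2/7 + 2*r) = 40/7 + 2*r)
31271 + x(o(t(-2), -9)) = 31271 + 1/(-153 + (40/7 + 2*(-9))) = 31271 + 1/(-153 + (40/7 - 18)) = 31271 + 1/(-153 - 86/7) = 31271 + 1/(-1157/7) = 31271 - 7/1157 = 36180540/1157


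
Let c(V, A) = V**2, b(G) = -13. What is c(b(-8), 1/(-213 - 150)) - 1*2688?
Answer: -2519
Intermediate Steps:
c(b(-8), 1/(-213 - 150)) - 1*2688 = (-13)**2 - 1*2688 = 169 - 2688 = -2519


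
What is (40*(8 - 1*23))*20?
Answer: -12000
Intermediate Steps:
(40*(8 - 1*23))*20 = (40*(8 - 23))*20 = (40*(-15))*20 = -600*20 = -12000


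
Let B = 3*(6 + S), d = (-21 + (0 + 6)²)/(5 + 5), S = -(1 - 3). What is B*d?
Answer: 36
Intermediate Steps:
S = 2 (S = -1*(-2) = 2)
d = 3/2 (d = (-21 + 6²)/10 = (-21 + 36)*(⅒) = 15*(⅒) = 3/2 ≈ 1.5000)
B = 24 (B = 3*(6 + 2) = 3*8 = 24)
B*d = 24*(3/2) = 36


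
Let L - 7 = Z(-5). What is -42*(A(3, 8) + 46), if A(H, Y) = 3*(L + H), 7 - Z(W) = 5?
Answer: -3444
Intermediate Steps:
Z(W) = 2 (Z(W) = 7 - 1*5 = 7 - 5 = 2)
L = 9 (L = 7 + 2 = 9)
A(H, Y) = 27 + 3*H (A(H, Y) = 3*(9 + H) = 27 + 3*H)
-42*(A(3, 8) + 46) = -42*((27 + 3*3) + 46) = -42*((27 + 9) + 46) = -42*(36 + 46) = -42*82 = -3444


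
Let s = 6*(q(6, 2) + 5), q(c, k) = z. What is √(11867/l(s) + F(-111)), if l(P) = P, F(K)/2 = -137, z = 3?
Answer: I*√3855/12 ≈ 5.1741*I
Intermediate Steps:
F(K) = -274 (F(K) = 2*(-137) = -274)
q(c, k) = 3
s = 48 (s = 6*(3 + 5) = 6*8 = 48)
√(11867/l(s) + F(-111)) = √(11867/48 - 274) = √(-1285/48) = I*√3855/12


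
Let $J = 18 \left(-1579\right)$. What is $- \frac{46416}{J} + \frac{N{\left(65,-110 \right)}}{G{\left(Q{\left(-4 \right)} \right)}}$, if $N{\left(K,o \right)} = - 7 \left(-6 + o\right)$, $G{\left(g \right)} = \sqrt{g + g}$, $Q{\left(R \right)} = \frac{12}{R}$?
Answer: $\frac{7736}{4737} - \frac{406 i \sqrt{6}}{3} \approx 1.6331 - 331.5 i$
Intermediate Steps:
$J = -28422$
$G{\left(g \right)} = \sqrt{2} \sqrt{g}$ ($G{\left(g \right)} = \sqrt{2 g} = \sqrt{2} \sqrt{g}$)
$N{\left(K,o \right)} = 42 - 7 o$
$- \frac{46416}{J} + \frac{N{\left(65,-110 \right)}}{G{\left(Q{\left(-4 \right)} \right)}} = - \frac{46416}{-28422} + \frac{42 - -770}{\sqrt{2} \sqrt{\frac{12}{-4}}} = \left(-46416\right) \left(- \frac{1}{28422}\right) + \frac{42 + 770}{\sqrt{2} \sqrt{12 \left(- \frac{1}{4}\right)}} = \frac{7736}{4737} + \frac{812}{\sqrt{2} \sqrt{-3}} = \frac{7736}{4737} + \frac{812}{\sqrt{2} i \sqrt{3}} = \frac{7736}{4737} + \frac{812}{i \sqrt{6}} = \frac{7736}{4737} + 812 \left(- \frac{i \sqrt{6}}{6}\right) = \frac{7736}{4737} - \frac{406 i \sqrt{6}}{3}$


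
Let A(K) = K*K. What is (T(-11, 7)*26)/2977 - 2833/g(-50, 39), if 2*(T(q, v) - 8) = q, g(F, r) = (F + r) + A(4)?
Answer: -648732/1145 ≈ -566.58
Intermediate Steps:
A(K) = K²
g(F, r) = 16 + F + r (g(F, r) = (F + r) + 4² = (F + r) + 16 = 16 + F + r)
T(q, v) = 8 + q/2
(T(-11, 7)*26)/2977 - 2833/g(-50, 39) = ((8 + (½)*(-11))*26)/2977 - 2833/(16 - 50 + 39) = ((8 - 11/2)*26)*(1/2977) - 2833/5 = ((5/2)*26)*(1/2977) - 2833*⅕ = 65*(1/2977) - 2833/5 = 5/229 - 2833/5 = -648732/1145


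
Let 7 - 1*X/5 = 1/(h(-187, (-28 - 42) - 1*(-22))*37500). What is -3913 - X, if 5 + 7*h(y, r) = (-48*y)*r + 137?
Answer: -12753500760007/3230370000 ≈ -3948.0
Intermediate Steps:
h(y, r) = 132/7 - 48*r*y/7 (h(y, r) = -5/7 + ((-48*y)*r + 137)/7 = -5/7 + (-48*r*y + 137)/7 = -5/7 + (137 - 48*r*y)/7 = -5/7 + (137/7 - 48*r*y/7) = 132/7 - 48*r*y/7)
X = 113062950007/3230370000 (X = 35 - 5/((132/7 - 48/7*((-28 - 42) - 1*(-22))*(-187))*37500) = 35 - 5/((132/7 - 48/7*(-70 + 22)*(-187))*37500) = 35 - 5/((132/7 - 48/7*(-48)*(-187))*37500) = 35 - 5/((132/7 - 430848/7)*37500) = 35 - 5/((-430716/7)*37500) = 35 - (-35)/(430716*37500) = 35 - 5*(-7/16151850000) = 35 + 7/3230370000 = 113062950007/3230370000 ≈ 35.000)
-3913 - X = -3913 - 1*113062950007/3230370000 = -3913 - 113062950007/3230370000 = -12753500760007/3230370000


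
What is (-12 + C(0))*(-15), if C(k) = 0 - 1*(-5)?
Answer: 105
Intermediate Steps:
C(k) = 5 (C(k) = 0 + 5 = 5)
(-12 + C(0))*(-15) = (-12 + 5)*(-15) = -7*(-15) = 105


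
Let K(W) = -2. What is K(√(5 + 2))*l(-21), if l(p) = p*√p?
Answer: 42*I*√21 ≈ 192.47*I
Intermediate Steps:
l(p) = p^(3/2)
K(√(5 + 2))*l(-21) = -(-42)*I*√21 = 42*I*√21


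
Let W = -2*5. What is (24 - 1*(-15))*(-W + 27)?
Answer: 1443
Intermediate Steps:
W = -10
(24 - 1*(-15))*(-W + 27) = (24 - 1*(-15))*(-1*(-10) + 27) = (24 + 15)*(10 + 27) = 39*37 = 1443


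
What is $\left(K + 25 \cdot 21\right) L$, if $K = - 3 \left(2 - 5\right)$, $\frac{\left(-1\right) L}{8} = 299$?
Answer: $-1277328$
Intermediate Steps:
$L = -2392$ ($L = \left(-8\right) 299 = -2392$)
$K = 9$ ($K = \left(-3\right) \left(-3\right) = 9$)
$\left(K + 25 \cdot 21\right) L = \left(9 + 25 \cdot 21\right) \left(-2392\right) = \left(9 + 525\right) \left(-2392\right) = 534 \left(-2392\right) = -1277328$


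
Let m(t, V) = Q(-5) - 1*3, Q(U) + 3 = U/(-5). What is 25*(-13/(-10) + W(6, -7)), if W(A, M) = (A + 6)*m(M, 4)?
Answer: -2935/2 ≈ -1467.5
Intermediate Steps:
Q(U) = -3 - U/5 (Q(U) = -3 + U/(-5) = -3 + U*(-⅕) = -3 - U/5)
m(t, V) = -5 (m(t, V) = (-3 - ⅕*(-5)) - 1*3 = (-3 + 1) - 3 = -2 - 3 = -5)
W(A, M) = -30 - 5*A (W(A, M) = (A + 6)*(-5) = (6 + A)*(-5) = -30 - 5*A)
25*(-13/(-10) + W(6, -7)) = 25*(-13/(-10) + (-30 - 5*6)) = 25*(-13*(-⅒) + (-30 - 30)) = 25*(13/10 - 60) = 25*(-587/10) = -2935/2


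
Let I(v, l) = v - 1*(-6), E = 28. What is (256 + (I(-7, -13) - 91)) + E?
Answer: 192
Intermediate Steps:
I(v, l) = 6 + v (I(v, l) = v + 6 = 6 + v)
(256 + (I(-7, -13) - 91)) + E = (256 + ((6 - 7) - 91)) + 28 = (256 + (-1 - 91)) + 28 = (256 - 92) + 28 = 164 + 28 = 192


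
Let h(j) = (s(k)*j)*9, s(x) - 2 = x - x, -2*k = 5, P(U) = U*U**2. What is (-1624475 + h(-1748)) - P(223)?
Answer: -12745506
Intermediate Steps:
P(U) = U**3
k = -5/2 (k = -1/2*5 = -5/2 ≈ -2.5000)
s(x) = 2 (s(x) = 2 + (x - x) = 2 + 0 = 2)
h(j) = 18*j (h(j) = (2*j)*9 = 18*j)
(-1624475 + h(-1748)) - P(223) = (-1624475 + 18*(-1748)) - 1*223**3 = (-1624475 - 31464) - 1*11089567 = -1655939 - 11089567 = -12745506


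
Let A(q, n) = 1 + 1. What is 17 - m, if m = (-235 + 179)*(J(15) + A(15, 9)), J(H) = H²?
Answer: 12729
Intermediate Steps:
A(q, n) = 2
m = -12712 (m = (-235 + 179)*(15² + 2) = -56*(225 + 2) = -56*227 = -12712)
17 - m = 17 - 1*(-12712) = 17 + 12712 = 12729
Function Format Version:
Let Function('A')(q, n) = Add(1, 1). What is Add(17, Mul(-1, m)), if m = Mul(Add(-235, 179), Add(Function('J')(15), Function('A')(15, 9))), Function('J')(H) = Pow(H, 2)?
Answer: 12729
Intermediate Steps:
Function('A')(q, n) = 2
m = -12712 (m = Mul(Add(-235, 179), Add(Pow(15, 2), 2)) = Mul(-56, Add(225, 2)) = Mul(-56, 227) = -12712)
Add(17, Mul(-1, m)) = Add(17, Mul(-1, -12712)) = Add(17, 12712) = 12729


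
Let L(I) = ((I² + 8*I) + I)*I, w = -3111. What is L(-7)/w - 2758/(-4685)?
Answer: 8121008/14575035 ≈ 0.55719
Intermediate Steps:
L(I) = I*(I² + 9*I) (L(I) = (I² + 9*I)*I = I*(I² + 9*I))
L(-7)/w - 2758/(-4685) = ((-7)²*(9 - 7))/(-3111) - 2758/(-4685) = (49*2)*(-1/3111) - 2758*(-1/4685) = 98*(-1/3111) + 2758/4685 = -98/3111 + 2758/4685 = 8121008/14575035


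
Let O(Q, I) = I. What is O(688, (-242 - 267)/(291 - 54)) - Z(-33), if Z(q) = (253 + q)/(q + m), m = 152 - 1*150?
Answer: 36361/7347 ≈ 4.9491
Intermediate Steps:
m = 2 (m = 152 - 150 = 2)
Z(q) = (253 + q)/(2 + q) (Z(q) = (253 + q)/(q + 2) = (253 + q)/(2 + q))
O(688, (-242 - 267)/(291 - 54)) - Z(-33) = (-242 - 267)/(291 - 54) - (253 - 33)/(2 - 33) = -509/237 - 220/(-31) = -509*1/237 - (-1)*220/31 = -509/237 - 1*(-220/31) = -509/237 + 220/31 = 36361/7347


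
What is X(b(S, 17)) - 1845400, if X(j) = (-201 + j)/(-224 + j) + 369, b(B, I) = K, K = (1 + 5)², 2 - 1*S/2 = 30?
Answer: -346865663/188 ≈ -1.8450e+6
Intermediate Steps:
S = -56 (S = 4 - 2*30 = 4 - 60 = -56)
K = 36 (K = 6² = 36)
b(B, I) = 36
X(j) = 369 + (-201 + j)/(-224 + j) (X(j) = (-201 + j)/(-224 + j) + 369 = 369 + (-201 + j)/(-224 + j))
X(b(S, 17)) - 1845400 = (-82857 + 370*36)/(-224 + 36) - 1845400 = (-82857 + 13320)/(-188) - 1845400 = -1/188*(-69537) - 1845400 = 69537/188 - 1845400 = -346865663/188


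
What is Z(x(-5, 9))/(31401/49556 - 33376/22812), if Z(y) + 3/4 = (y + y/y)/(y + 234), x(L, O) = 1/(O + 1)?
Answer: 493097525193/548766360101 ≈ 0.89856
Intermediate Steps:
x(L, O) = 1/(1 + O)
Z(y) = -¾ + (1 + y)/(234 + y) (Z(y) = -¾ + (y + y/y)/(y + 234) = -¾ + (y + 1)/(234 + y) = -¾ + (1 + y)/(234 + y))
Z(x(-5, 9))/(31401/49556 - 33376/22812) = ((-698 + 1/(1 + 9))/(4*(234 + 1/(1 + 9))))/(31401/49556 - 33376/22812) = ((-698 + 1/10)/(4*(234 + 1/10)))/(31401*(1/49556) - 33376*1/22812) = ((-698 + ⅒)/(4*(234 + ⅒)))/(31401/49556 - 8344/5703) = ((¼)*(-6979/10)/(2341/10))/(-234415361/282617868) = ((¼)*(10/2341)*(-6979/10))*(-282617868/234415361) = -6979/9364*(-282617868/234415361) = 493097525193/548766360101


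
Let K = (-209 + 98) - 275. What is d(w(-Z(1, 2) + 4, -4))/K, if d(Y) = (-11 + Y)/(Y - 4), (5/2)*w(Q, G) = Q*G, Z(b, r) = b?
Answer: -79/16984 ≈ -0.0046514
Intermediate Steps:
w(Q, G) = 2*G*Q/5 (w(Q, G) = 2*(Q*G)/5 = 2*(G*Q)/5 = 2*G*Q/5)
K = -386 (K = -111 - 275 = -386)
d(Y) = (-11 + Y)/(-4 + Y)
d(w(-Z(1, 2) + 4, -4))/K = ((-11 + (⅖)*(-4)*(-1*1 + 4))/(-4 + (⅖)*(-4)*(-1*1 + 4)))/(-386) = ((-11 + (⅖)*(-4)*(-1 + 4))/(-4 + (⅖)*(-4)*(-1 + 4)))*(-1/386) = ((-11 + (⅖)*(-4)*3)/(-4 + (⅖)*(-4)*3))*(-1/386) = ((-11 - 24/5)/(-4 - 24/5))*(-1/386) = (-79/5/(-44/5))*(-1/386) = -5/44*(-79/5)*(-1/386) = (79/44)*(-1/386) = -79/16984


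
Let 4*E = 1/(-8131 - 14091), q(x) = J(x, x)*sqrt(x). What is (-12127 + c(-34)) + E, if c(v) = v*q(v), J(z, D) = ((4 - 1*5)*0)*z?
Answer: -1077944777/88888 ≈ -12127.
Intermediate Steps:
J(z, D) = 0 (J(z, D) = ((4 - 5)*0)*z = (-1*0)*z = 0*z = 0)
q(x) = 0 (q(x) = 0*sqrt(x) = 0)
c(v) = 0 (c(v) = v*0 = 0)
E = -1/88888 (E = 1/(4*(-8131 - 14091)) = (1/4)/(-22222) = (1/4)*(-1/22222) = -1/88888 ≈ -1.1250e-5)
(-12127 + c(-34)) + E = (-12127 + 0) - 1/88888 = -12127 - 1/88888 = -1077944777/88888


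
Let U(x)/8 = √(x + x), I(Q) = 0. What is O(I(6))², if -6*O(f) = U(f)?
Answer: 0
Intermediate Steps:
U(x) = 8*√2*√x (U(x) = 8*√(x + x) = 8*√(2*x) = 8*(√2*√x) = 8*√2*√x)
O(f) = -4*√2*√f/3
O(I(6))² = (-4*√2*√0/3)² = (-4/3*√2*0)² = 0² = 0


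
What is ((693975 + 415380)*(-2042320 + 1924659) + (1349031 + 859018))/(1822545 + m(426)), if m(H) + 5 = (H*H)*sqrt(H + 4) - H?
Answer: 59458135610935271/2710330539671 - 5921816427583614*sqrt(430)/2710330539671 ≈ -23370.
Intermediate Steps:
m(H) = -5 - H + H**2*sqrt(4 + H) (m(H) = -5 + ((H*H)*sqrt(H + 4) - H) = -5 + (H**2*sqrt(4 + H) - H) = -5 + (-H + H**2*sqrt(4 + H)) = -5 - H + H**2*sqrt(4 + H))
((693975 + 415380)*(-2042320 + 1924659) + (1349031 + 859018))/(1822545 + m(426)) = ((693975 + 415380)*(-2042320 + 1924659) + (1349031 + 859018))/(1822545 + (-5 - 1*426 + 426**2*sqrt(4 + 426))) = (1109355*(-117661) + 2208049)/(1822545 + (-5 - 426 + 181476*sqrt(430))) = (-130527818655 + 2208049)/(1822545 + (-431 + 181476*sqrt(430))) = -130525610606/(1822114 + 181476*sqrt(430))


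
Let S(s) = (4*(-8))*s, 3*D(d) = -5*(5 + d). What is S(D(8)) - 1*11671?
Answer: -32933/3 ≈ -10978.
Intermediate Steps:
D(d) = -25/3 - 5*d/3 (D(d) = (-5*(5 + d))/3 = (-25 - 5*d)/3 = -25/3 - 5*d/3)
S(s) = -32*s
S(D(8)) - 1*11671 = -32*(-25/3 - 5/3*8) - 1*11671 = -32*(-25/3 - 40/3) - 11671 = -32*(-65/3) - 11671 = 2080/3 - 11671 = -32933/3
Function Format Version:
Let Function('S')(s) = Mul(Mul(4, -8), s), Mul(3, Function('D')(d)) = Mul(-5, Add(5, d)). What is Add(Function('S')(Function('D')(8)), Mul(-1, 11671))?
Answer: Rational(-32933, 3) ≈ -10978.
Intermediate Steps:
Function('D')(d) = Add(Rational(-25, 3), Mul(Rational(-5, 3), d)) (Function('D')(d) = Mul(Rational(1, 3), Mul(-5, Add(5, d))) = Mul(Rational(1, 3), Add(-25, Mul(-5, d))) = Add(Rational(-25, 3), Mul(Rational(-5, 3), d)))
Function('S')(s) = Mul(-32, s)
Add(Function('S')(Function('D')(8)), Mul(-1, 11671)) = Add(Mul(-32, Add(Rational(-25, 3), Mul(Rational(-5, 3), 8))), Mul(-1, 11671)) = Add(Mul(-32, Add(Rational(-25, 3), Rational(-40, 3))), -11671) = Add(Mul(-32, Rational(-65, 3)), -11671) = Add(Rational(2080, 3), -11671) = Rational(-32933, 3)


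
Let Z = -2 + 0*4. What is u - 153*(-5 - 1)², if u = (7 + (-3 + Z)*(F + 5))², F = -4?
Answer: -5504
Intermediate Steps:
Z = -2 (Z = -2 + 0 = -2)
u = 4 (u = (7 + (-3 - 2)*(-4 + 5))² = (7 - 5*1)² = (7 - 5)² = 2² = 4)
u - 153*(-5 - 1)² = 4 - 153*(-5 - 1)² = 4 - 153*(-6)² = 4 - 153*36 = 4 - 5508 = -5504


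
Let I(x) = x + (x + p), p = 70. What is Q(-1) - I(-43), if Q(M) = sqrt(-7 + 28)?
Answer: 16 + sqrt(21) ≈ 20.583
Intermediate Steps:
Q(M) = sqrt(21)
I(x) = 70 + 2*x (I(x) = x + (x + 70) = x + (70 + x) = 70 + 2*x)
Q(-1) - I(-43) = sqrt(21) - (70 + 2*(-43)) = sqrt(21) - (70 - 86) = sqrt(21) - 1*(-16) = sqrt(21) + 16 = 16 + sqrt(21)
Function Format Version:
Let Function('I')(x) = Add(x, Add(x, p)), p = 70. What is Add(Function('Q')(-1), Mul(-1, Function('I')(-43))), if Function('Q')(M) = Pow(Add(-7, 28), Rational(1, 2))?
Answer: Add(16, Pow(21, Rational(1, 2))) ≈ 20.583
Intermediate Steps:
Function('Q')(M) = Pow(21, Rational(1, 2))
Function('I')(x) = Add(70, Mul(2, x)) (Function('I')(x) = Add(x, Add(x, 70)) = Add(x, Add(70, x)) = Add(70, Mul(2, x)))
Add(Function('Q')(-1), Mul(-1, Function('I')(-43))) = Add(Pow(21, Rational(1, 2)), Mul(-1, Add(70, Mul(2, -43)))) = Add(Pow(21, Rational(1, 2)), Mul(-1, Add(70, -86))) = Add(Pow(21, Rational(1, 2)), Mul(-1, -16)) = Add(Pow(21, Rational(1, 2)), 16) = Add(16, Pow(21, Rational(1, 2)))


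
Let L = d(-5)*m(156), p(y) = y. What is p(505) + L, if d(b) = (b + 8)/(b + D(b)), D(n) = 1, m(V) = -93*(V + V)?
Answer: 22267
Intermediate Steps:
m(V) = -186*V
d(b) = (8 + b)/(1 + b) (d(b) = (b + 8)/(b + 1) = (8 + b)/(1 + b))
L = 21762 (L = ((8 - 5)/(1 - 5))*(-186*156) = (3/(-4))*(-29016) = -¼*3*(-29016) = -¾*(-29016) = 21762)
p(505) + L = 505 + 21762 = 22267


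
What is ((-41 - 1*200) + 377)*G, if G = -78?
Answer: -10608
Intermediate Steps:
((-41 - 1*200) + 377)*G = ((-41 - 1*200) + 377)*(-78) = ((-41 - 200) + 377)*(-78) = (-241 + 377)*(-78) = 136*(-78) = -10608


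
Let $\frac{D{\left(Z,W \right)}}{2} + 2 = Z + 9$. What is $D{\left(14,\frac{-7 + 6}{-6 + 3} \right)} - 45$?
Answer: $-3$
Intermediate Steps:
$D{\left(Z,W \right)} = 14 + 2 Z$ ($D{\left(Z,W \right)} = -4 + 2 \left(Z + 9\right) = -4 + 2 \left(9 + Z\right) = -4 + \left(18 + 2 Z\right) = 14 + 2 Z$)
$D{\left(14,\frac{-7 + 6}{-6 + 3} \right)} - 45 = \left(14 + 2 \cdot 14\right) - 45 = \left(14 + 28\right) - 45 = 42 - 45 = -3$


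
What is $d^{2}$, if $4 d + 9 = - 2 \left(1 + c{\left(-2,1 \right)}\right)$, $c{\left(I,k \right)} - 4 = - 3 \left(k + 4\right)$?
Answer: $\frac{121}{16} \approx 7.5625$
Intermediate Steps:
$c{\left(I,k \right)} = -8 - 3 k$ ($c{\left(I,k \right)} = 4 - 3 \left(k + 4\right) = 4 - 3 \left(4 + k\right) = 4 - \left(12 + 3 k\right) = -8 - 3 k$)
$d = \frac{11}{4}$ ($d = - \frac{9}{4} + \frac{\left(-1\right) 2 \left(1 - 11\right)}{4} = - \frac{9}{4} + \frac{\left(-1\right) 2 \left(-10\right)}{4} = - \frac{9}{4} + \frac{\left(-1\right) \left(-20\right)}{4} = - \frac{9}{4} + \frac{1}{4} \cdot 20 = - \frac{9}{4} + 5 = \frac{11}{4} \approx 2.75$)
$d^{2} = \left(\frac{11}{4}\right)^{2} = \frac{121}{16}$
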